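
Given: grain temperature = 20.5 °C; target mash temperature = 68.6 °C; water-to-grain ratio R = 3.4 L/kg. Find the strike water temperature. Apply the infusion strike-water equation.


T_strike = (0.41/R)·(T_mash − T_grain) + T_mash
T_strike = (0.41/3.4)·(68.6 − 20.5) + 68.6

74.4003 °C


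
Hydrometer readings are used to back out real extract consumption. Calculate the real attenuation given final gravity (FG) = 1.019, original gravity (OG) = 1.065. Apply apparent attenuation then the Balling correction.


AA = (OG−FG)/(OG−1)·100;  RA = AA·0.8192
AA = (1.065 − 1.019)/(1.065 − 1)·100 = 70.7692
RA = 70.7692·0.8192

57.9742 %


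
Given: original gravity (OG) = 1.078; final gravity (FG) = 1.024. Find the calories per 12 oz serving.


ABW = (OG−FG)·131.25·0.79/FG;  °P = 259 − 259/SG (for OG→OE and FG→AE);  RE = 0.1808·OE + 0.8192·AE;  Cal = (6.9·ABW + 4·(RE−0.1))·FG·3.55
ABW = (1.078 − 1.024)·131.25·0.79/1.024 = 5.4679
OE = 259 − 259/1.078 = 18.7403 °P
AE = 259 − 259/1.024 = 6.0703 °P
RE = 0.1808·18.7403 + 0.8192·6.0703 = 8.3610 °P
Cal = (6.9·5.4679 + 4·(8.3610−0.1))·1.024·3.55

257.2727 kcal


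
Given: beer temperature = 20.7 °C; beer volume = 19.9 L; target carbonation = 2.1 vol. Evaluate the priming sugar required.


residual = 14.695·(0.01821 + 0.09011·e^(−0.04·T));  sugar = (target − residual)·4.0·V
residual = 14.695·(0.01821 + 0.09011·e^(−0.04·20.7)) = 0.8462
sugar = (2.1 − 0.8462)·4.0·19.9

99.8062 g


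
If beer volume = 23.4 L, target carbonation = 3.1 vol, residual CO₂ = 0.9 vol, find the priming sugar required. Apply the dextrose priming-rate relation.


sugar = (target − residual)·4.0·V
sugar = (3.1 − 0.9)·4.0·23.4

205.9200 g


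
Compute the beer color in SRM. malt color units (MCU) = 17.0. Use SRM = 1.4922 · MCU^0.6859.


SRM = 1.4922 · 17.0^0.6859

10.4182 SRM


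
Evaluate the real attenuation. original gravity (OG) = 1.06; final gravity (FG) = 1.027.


AA = (OG−FG)/(OG−1)·100;  RA = AA·0.8192
AA = (1.06 − 1.027)/(1.06 − 1)·100 = 55.0000
RA = 55.0000·0.8192

45.0560 %


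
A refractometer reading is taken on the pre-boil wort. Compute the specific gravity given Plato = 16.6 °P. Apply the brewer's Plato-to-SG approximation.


SG = 259/(259 − P)
SG = 259/(259 − 16.6)

1.0685


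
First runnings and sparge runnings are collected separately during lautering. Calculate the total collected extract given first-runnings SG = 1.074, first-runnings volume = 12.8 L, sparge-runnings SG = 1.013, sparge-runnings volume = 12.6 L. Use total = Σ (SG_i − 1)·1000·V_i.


first = (1.074 − 1)·1000·12.8 = 947.2000
sparge = (1.013 − 1)·1000·12.6 = 163.8000
total = 947.2000 + 163.8000

1111.0000 gravity·L


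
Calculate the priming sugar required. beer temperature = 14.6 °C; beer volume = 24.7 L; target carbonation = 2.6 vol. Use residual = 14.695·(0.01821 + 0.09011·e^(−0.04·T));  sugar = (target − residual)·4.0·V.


residual = 14.695·(0.01821 + 0.09011·e^(−0.04·14.6)) = 1.0060
sugar = (2.6 − 1.0060)·4.0·24.7

157.4838 g


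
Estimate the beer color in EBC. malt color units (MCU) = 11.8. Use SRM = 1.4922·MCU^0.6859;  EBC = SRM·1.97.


SRM = 1.4922·11.8^0.6859 = 8.1102
EBC = 8.1102·1.97

15.9771 EBC


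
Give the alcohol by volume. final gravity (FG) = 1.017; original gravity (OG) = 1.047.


ABV = (OG − FG) · 131.25
ABV = (1.047 − 1.017) · 131.25

3.9375 % ABV


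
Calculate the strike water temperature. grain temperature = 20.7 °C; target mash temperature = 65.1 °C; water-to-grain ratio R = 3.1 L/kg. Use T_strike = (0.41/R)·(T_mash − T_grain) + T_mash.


T_strike = (0.41/3.1)·(65.1 − 20.7) + 65.1

70.9723 °C


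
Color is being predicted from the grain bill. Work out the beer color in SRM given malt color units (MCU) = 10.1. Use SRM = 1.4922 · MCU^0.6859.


SRM = 1.4922 · 10.1^0.6859

7.2894 SRM


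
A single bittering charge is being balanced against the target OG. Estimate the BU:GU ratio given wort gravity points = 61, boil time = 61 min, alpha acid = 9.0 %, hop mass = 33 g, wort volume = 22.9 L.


U = 1.65·0.000125^(GP/1000)·(1−e^(−0.04t))/4.15;  IBU = (α/100)·m·U·1000/V;  BU:GU = IBU/GP
U = 1.65·0.000125^(61/1000)·(1−e^(−0.04·61))/4.15 = 0.2098
IBU = (9.0/100)·33·0.2098·1000/22.9 = 27.2059
BU:GU = 27.2059/61

0.4460


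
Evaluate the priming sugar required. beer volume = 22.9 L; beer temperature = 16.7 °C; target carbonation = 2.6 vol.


residual = 14.695·(0.01821 + 0.09011·e^(−0.04·T));  sugar = (target − residual)·4.0·V
residual = 14.695·(0.01821 + 0.09011·e^(−0.04·16.7)) = 0.9465
sugar = (2.6 − 0.9465)·4.0·22.9

151.4570 g


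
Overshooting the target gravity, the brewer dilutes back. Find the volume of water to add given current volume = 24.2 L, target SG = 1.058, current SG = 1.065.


V_water = V·((SG_curr − 1)/(SG_target − 1) − 1)
V_water = 24.2·((1.065 − 1)/(1.058 − 1) − 1)

2.9207 L


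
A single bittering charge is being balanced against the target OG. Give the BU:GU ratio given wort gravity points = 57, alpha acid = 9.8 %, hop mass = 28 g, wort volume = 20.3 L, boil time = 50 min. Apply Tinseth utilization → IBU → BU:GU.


U = 1.65·0.000125^(GP/1000)·(1−e^(−0.04t))/4.15;  IBU = (α/100)·m·U·1000/V;  BU:GU = IBU/GP
U = 1.65·0.000125^(57/1000)·(1−e^(−0.04·50))/4.15 = 0.2060
IBU = (9.8/100)·28·0.2060·1000/20.3 = 27.8417
BU:GU = 27.8417/57

0.4885


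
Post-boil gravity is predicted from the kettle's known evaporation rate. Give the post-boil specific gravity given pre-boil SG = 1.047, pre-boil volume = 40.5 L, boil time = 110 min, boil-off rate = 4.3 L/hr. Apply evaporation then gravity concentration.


V_post = V_pre − rate·(t/60);  SG_post = 1 + (SG_pre−1)·V_pre/V_post
V_post = 40.5 − 4.3·(110/60) = 32.6167
SG_post = 1 + (1.047 − 1)·40.5/32.6167

1.0584


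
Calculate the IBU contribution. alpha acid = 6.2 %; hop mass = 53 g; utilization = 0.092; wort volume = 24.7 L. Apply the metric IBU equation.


IBU = (α/100)·mass·U·1000 / V
IBU = (6.2/100)·53·0.092·1000 / 24.7

12.2394 IBU


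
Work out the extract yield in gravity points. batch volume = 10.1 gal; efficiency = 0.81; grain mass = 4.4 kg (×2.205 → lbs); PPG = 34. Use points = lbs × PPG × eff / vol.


lbs = 4.4 × 2.205 = 9.7020
points = 9.7020 × 34 × 0.81 / 10.1

26.4548 points


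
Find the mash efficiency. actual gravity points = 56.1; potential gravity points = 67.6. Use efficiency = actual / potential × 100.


efficiency = 56.1 / 67.6 × 100

82.9882 %


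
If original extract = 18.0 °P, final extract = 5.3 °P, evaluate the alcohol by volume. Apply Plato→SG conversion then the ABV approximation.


SG = 259/(259 − P);  ABV = (OG − FG)·131.25
OG = 259/(259 − 18.0) = 1.0747
FG = 259/(259 − 5.3) = 1.0209
ABV = (1.0747 − 1.0209)·131.25

7.0610 % ABV


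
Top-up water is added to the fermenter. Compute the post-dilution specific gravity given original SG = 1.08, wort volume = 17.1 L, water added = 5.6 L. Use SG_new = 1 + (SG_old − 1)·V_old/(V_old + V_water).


pts = (1.08 − 1)·1000·17.1/(17.1 + 5.6) = 60.2643
SG_new = 1 + 60.2643/1000

1.0603


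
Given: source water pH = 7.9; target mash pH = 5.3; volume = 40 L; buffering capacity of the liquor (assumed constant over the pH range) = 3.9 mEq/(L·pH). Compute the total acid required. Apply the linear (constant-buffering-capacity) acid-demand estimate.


acid = buffering capacity · (pH_source − pH_target) · V
acid = 3.9 · (7.9 − 5.3) · 40

405.6000 mEq


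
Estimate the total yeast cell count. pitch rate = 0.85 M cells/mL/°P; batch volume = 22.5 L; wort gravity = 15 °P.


cells (billions) = rate · V_L · °P
cells = 0.85 · 22.5 · 15

286.8750 billion cells


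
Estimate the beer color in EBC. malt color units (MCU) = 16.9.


SRM = 1.4922·MCU^0.6859;  EBC = SRM·1.97
SRM = 1.4922·16.9^0.6859 = 10.3761
EBC = 10.3761·1.97

20.4409 EBC


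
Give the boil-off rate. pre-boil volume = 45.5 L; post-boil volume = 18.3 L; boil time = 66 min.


rate = (V_pre − V_post) / (t_min/60)
rate = (45.5 − 18.3) / (66/60)

24.7273 L/hr


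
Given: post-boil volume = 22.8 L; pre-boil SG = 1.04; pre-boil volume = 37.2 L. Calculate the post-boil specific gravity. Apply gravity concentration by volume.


SG_post = 1 + (SG_pre − 1)·V_pre/V_post
pts_pre = (1.04 − 1)·1000 = 40.0000
pts_post = 40.0000·37.2/22.8 = 65.2632
SG_post = 1 + 65.2632/1000

1.0653


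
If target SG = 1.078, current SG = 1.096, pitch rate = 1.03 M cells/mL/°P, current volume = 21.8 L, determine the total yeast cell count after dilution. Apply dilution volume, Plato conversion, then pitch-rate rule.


V_w = V·((SG_c−1)/(SG_t−1)−1);  °P = 259 − 259/SG_t;  cells = rate·(V+V_w)·°P
V_w = 21.8·((1.096−1)/(1.078−1)−1) = 5.0308
V_final = 21.8 + 5.0308 = 26.8308
°P = 259 − 259/1.078 = 18.7403
cells = 1.03·26.8308·18.7403

517.9001 billion cells


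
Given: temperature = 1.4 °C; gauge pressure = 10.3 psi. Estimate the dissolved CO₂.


vols = (P + 14.695)·(0.01821 + 0.09011·e^(−0.04·T))
vols = (10.3 + 14.695)·(0.01821 + 0.09011·e^(−0.04·1.4))

2.5848 volumes


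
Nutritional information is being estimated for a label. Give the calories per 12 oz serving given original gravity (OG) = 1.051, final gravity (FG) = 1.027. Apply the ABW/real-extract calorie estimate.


ABW = (OG−FG)·131.25·0.79/FG;  °P = 259 − 259/SG (for OG→OE and FG→AE);  RE = 0.1808·OE + 0.8192·AE;  Cal = (6.9·ABW + 4·(RE−0.1))·FG·3.55
ABW = (1.051 − 1.027)·131.25·0.79/1.027 = 2.4231
OE = 259 − 259/1.051 = 12.5680 °P
AE = 259 − 259/1.027 = 6.8092 °P
RE = 0.1808·12.5680 + 0.8192·6.8092 = 7.8504 °P
Cal = (6.9·2.4231 + 4·(7.8504−0.1))·1.027·3.55

173.9824 kcal


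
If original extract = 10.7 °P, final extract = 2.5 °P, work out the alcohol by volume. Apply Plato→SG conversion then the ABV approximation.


SG = 259/(259 − P);  ABV = (OG − FG)·131.25
OG = 259/(259 − 10.7) = 1.0431
FG = 259/(259 − 2.5) = 1.0097
ABV = (1.0431 − 1.0097)·131.25

4.3767 % ABV


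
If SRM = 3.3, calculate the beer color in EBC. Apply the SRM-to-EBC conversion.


EBC = SRM · 1.97
EBC = 3.3 · 1.97

6.5010 EBC


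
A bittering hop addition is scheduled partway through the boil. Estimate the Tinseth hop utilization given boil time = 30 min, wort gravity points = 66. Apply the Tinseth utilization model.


U = 1.65·0.000125^(GP/1000) · (1 − e^(−0.04·t))/4.15
bigness = 1.65·0.000125^(66/1000) = 0.9118
boil_factor = (1 − e^(−0.04·30))/4.15 = 0.1684
U = 0.9118 · 0.1684

0.1535


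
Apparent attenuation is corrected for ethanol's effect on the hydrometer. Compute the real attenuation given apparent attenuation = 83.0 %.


RA = AA · 0.8192
RA = 83.0 · 0.8192

67.9936 %


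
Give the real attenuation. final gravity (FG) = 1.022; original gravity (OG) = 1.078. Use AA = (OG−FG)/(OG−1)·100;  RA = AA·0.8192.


AA = (1.078 − 1.022)/(1.078 − 1)·100 = 71.7949
RA = 71.7949·0.8192

58.8144 %


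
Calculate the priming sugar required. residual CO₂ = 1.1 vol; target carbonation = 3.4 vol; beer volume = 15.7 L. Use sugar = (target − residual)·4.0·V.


sugar = (3.4 − 1.1)·4.0·15.7

144.4400 g


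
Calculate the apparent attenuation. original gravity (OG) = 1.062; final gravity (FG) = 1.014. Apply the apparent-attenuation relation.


AA = (OG − FG)/(OG − 1) · 100
AA = (1.062 − 1.014)/(1.062 − 1) · 100

77.4194 %


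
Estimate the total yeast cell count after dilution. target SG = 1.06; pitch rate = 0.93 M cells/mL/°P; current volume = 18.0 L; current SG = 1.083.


V_w = V·((SG_c−1)/(SG_t−1)−1);  °P = 259 − 259/SG_t;  cells = rate·(V+V_w)·°P
V_w = 18.0·((1.083−1)/(1.06−1)−1) = 6.9000
V_final = 18.0 + 6.9000 = 24.9000
°P = 259 − 259/1.06 = 14.6604
cells = 0.93·24.9000·14.6604

339.4904 billion cells


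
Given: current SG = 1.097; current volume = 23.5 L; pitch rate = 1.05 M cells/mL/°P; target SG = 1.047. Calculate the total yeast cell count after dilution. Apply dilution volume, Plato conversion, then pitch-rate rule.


V_w = V·((SG_c−1)/(SG_t−1)−1);  °P = 259 − 259/SG_t;  cells = rate·(V+V_w)·°P
V_w = 23.5·((1.097−1)/(1.047−1)−1) = 25.0000
V_final = 23.5 + 25.0000 = 48.5000
°P = 259 − 259/1.047 = 11.6266
cells = 1.05·48.5000·11.6266

592.0822 billion cells


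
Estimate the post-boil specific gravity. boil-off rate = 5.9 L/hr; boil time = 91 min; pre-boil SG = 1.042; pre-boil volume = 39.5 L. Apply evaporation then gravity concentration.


V_post = V_pre − rate·(t/60);  SG_post = 1 + (SG_pre−1)·V_pre/V_post
V_post = 39.5 − 5.9·(91/60) = 30.5517
SG_post = 1 + (1.042 − 1)·39.5/30.5517

1.0543


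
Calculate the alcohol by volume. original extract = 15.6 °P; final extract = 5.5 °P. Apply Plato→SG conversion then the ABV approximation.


SG = 259/(259 − P);  ABV = (OG − FG)·131.25
OG = 259/(259 − 15.6) = 1.0641
FG = 259/(259 − 5.5) = 1.0217
ABV = (1.0641 − 1.0217)·131.25

5.5644 % ABV


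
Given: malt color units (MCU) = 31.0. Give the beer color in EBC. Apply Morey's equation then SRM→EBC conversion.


SRM = 1.4922·MCU^0.6859;  EBC = SRM·1.97
SRM = 1.4922·31.0^0.6859 = 15.7308
EBC = 15.7308·1.97

30.9898 EBC


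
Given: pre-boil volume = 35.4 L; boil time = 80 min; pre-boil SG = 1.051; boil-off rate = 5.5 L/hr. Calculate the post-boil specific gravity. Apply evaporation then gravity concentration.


V_post = V_pre − rate·(t/60);  SG_post = 1 + (SG_pre−1)·V_pre/V_post
V_post = 35.4 − 5.5·(80/60) = 28.0667
SG_post = 1 + (1.051 − 1)·35.4/28.0667

1.0643


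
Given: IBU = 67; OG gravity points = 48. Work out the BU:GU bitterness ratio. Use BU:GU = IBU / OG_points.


BU:GU = 67 / 48

1.3958


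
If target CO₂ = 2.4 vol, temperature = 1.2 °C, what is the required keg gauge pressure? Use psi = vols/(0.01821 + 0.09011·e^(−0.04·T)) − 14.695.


psi = 2.4/(0.01821 + 0.09011·e^(−0.04·1.2)) − 14.695

8.3604 psi


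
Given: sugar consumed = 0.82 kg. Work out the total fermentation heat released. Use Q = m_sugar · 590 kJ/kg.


Q = 0.82 · 590

483.8000 kJ


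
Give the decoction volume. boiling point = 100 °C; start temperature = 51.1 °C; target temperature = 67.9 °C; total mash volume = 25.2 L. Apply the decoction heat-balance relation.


V_dec = V_total·(T_target − T_start)/(T_boil − T_start)
V_dec = 25.2·(67.9 − 51.1)/(100 − 51.1)

8.6577 L


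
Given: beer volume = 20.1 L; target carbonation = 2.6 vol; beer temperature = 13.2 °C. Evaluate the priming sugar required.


residual = 14.695·(0.01821 + 0.09011·e^(−0.04·T));  sugar = (target − residual)·4.0·V
residual = 14.695·(0.01821 + 0.09011·e^(−0.04·13.2)) = 1.0486
sugar = (2.6 − 1.0486)·4.0·20.1

124.7352 g


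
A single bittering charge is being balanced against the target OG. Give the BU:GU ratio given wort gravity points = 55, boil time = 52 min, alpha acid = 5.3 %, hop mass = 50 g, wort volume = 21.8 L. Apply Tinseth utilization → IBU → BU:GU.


U = 1.65·0.000125^(GP/1000)·(1−e^(−0.04t))/4.15;  IBU = (α/100)·m·U·1000/V;  BU:GU = IBU/GP
U = 1.65·0.000125^(55/1000)·(1−e^(−0.04·52))/4.15 = 0.2122
IBU = (5.3/100)·50·0.2122·1000/21.8 = 25.7987
BU:GU = 25.7987/55

0.4691


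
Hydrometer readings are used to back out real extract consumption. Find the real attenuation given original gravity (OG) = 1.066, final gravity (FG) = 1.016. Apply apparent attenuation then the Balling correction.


AA = (OG−FG)/(OG−1)·100;  RA = AA·0.8192
AA = (1.066 − 1.016)/(1.066 − 1)·100 = 75.7576
RA = 75.7576·0.8192

62.0606 %


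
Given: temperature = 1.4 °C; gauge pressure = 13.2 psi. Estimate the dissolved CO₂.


vols = (P + 14.695)·(0.01821 + 0.09011·e^(−0.04·T))
vols = (13.2 + 14.695)·(0.01821 + 0.09011·e^(−0.04·1.4))

2.8847 volumes


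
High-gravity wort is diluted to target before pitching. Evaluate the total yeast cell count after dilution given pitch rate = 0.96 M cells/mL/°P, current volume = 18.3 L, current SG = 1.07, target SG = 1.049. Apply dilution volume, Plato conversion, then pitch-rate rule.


V_w = V·((SG_c−1)/(SG_t−1)−1);  °P = 259 − 259/SG_t;  cells = rate·(V+V_w)·°P
V_w = 18.3·((1.07−1)/(1.049−1)−1) = 7.8429
V_final = 18.3 + 7.8429 = 26.1429
°P = 259 − 259/1.049 = 12.0982
cells = 0.96·26.1429·12.0982

303.6300 billion cells


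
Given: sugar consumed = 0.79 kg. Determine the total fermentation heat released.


Q = m_sugar · 590 kJ/kg
Q = 0.79 · 590

466.1000 kJ


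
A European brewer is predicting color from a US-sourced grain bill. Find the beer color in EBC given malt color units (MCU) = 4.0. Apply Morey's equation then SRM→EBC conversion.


SRM = 1.4922·MCU^0.6859;  EBC = SRM·1.97
SRM = 1.4922·4.0^0.6859 = 3.8617
EBC = 3.8617·1.97

7.6076 EBC


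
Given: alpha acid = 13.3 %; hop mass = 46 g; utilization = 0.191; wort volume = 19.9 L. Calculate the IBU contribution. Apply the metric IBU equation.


IBU = (α/100)·mass·U·1000 / V
IBU = (13.3/100)·46·0.191·1000 / 19.9

58.7205 IBU


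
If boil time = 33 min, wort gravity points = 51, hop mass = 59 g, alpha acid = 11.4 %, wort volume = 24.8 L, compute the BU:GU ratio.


U = 1.65·0.000125^(GP/1000)·(1−e^(−0.04t))/4.15;  IBU = (α/100)·m·U·1000/V;  BU:GU = IBU/GP
U = 1.65·0.000125^(51/1000)·(1−e^(−0.04·33))/4.15 = 0.1842
IBU = (11.4/100)·59·0.1842·1000/24.8 = 49.9698
BU:GU = 49.9698/51

0.9798


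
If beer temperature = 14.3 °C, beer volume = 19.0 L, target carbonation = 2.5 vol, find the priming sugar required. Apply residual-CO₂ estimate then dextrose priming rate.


residual = 14.695·(0.01821 + 0.09011·e^(−0.04·T));  sugar = (target − residual)·4.0·V
residual = 14.695·(0.01821 + 0.09011·e^(−0.04·14.3)) = 1.0149
sugar = (2.5 − 1.0149)·4.0·19.0

112.8638 g


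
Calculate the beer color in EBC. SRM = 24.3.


EBC = SRM · 1.97
EBC = 24.3 · 1.97

47.8710 EBC


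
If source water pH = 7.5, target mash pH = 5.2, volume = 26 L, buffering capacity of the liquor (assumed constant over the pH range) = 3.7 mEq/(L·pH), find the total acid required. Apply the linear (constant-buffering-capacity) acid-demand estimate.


acid = buffering capacity · (pH_source − pH_target) · V
acid = 3.7 · (7.5 − 5.2) · 26

221.2600 mEq


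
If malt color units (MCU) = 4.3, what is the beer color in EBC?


SRM = 1.4922·MCU^0.6859;  EBC = SRM·1.97
SRM = 1.4922·4.3^0.6859 = 4.0581
EBC = 4.0581·1.97

7.9945 EBC


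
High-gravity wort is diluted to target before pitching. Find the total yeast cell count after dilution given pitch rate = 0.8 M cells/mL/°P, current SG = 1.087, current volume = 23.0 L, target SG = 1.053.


V_w = V·((SG_c−1)/(SG_t−1)−1);  °P = 259 − 259/SG_t;  cells = rate·(V+V_w)·°P
V_w = 23.0·((1.087−1)/(1.053−1)−1) = 14.7547
V_final = 23.0 + 14.7547 = 37.7547
°P = 259 − 259/1.053 = 13.0361
cells = 0.8·37.7547·13.0361

393.7390 billion cells


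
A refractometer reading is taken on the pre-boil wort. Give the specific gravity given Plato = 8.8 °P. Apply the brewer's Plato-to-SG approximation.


SG = 259/(259 − P)
SG = 259/(259 − 8.8)

1.0352


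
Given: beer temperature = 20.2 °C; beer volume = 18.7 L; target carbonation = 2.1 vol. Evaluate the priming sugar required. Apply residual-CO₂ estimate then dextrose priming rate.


residual = 14.695·(0.01821 + 0.09011·e^(−0.04·T));  sugar = (target − residual)·4.0·V
residual = 14.695·(0.01821 + 0.09011·e^(−0.04·20.2)) = 0.8578
sugar = (2.1 − 0.8578)·4.0·18.7

92.9135 g


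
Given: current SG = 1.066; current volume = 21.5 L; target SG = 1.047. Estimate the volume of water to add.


V_water = V·((SG_curr − 1)/(SG_target − 1) − 1)
V_water = 21.5·((1.066 − 1)/(1.047 − 1) − 1)

8.6915 L


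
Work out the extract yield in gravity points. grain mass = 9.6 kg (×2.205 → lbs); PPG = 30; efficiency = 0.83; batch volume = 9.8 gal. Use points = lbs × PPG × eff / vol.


lbs = 9.6 × 2.205 = 21.1680
points = 21.1680 × 30 × 0.83 / 9.8

53.7840 points


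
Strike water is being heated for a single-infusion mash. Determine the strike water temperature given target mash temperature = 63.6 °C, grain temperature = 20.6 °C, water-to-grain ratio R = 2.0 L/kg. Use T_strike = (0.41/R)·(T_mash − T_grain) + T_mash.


T_strike = (0.41/2.0)·(63.6 − 20.6) + 63.6

72.4150 °C


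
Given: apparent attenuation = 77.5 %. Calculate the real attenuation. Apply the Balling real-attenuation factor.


RA = AA · 0.8192
RA = 77.5 · 0.8192

63.4880 %


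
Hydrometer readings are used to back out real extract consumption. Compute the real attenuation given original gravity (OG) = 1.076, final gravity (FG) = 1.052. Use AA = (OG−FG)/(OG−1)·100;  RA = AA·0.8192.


AA = (1.076 − 1.052)/(1.076 − 1)·100 = 31.5789
RA = 31.5789·0.8192

25.8695 %


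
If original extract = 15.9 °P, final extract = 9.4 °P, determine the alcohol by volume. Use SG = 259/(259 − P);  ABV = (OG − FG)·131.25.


OG = 259/(259 − 15.9) = 1.0654
FG = 259/(259 − 9.4) = 1.0377
ABV = (1.0654 − 1.0377)·131.25

3.6415 % ABV


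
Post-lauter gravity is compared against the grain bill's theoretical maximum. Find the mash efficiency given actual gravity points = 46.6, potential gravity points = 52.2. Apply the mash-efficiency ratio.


efficiency = actual / potential × 100
efficiency = 46.6 / 52.2 × 100

89.2720 %


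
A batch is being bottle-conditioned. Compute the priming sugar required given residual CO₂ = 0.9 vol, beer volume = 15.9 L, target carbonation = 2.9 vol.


sugar = (target − residual)·4.0·V
sugar = (2.9 − 0.9)·4.0·15.9

127.2000 g


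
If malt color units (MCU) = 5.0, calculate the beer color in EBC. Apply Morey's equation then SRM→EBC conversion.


SRM = 1.4922·MCU^0.6859;  EBC = SRM·1.97
SRM = 1.4922·5.0^0.6859 = 4.5004
EBC = 4.5004·1.97

8.8658 EBC


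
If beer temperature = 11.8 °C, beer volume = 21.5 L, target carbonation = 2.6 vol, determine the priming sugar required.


residual = 14.695·(0.01821 + 0.09011·e^(−0.04·T));  sugar = (target − residual)·4.0·V
residual = 14.695·(0.01821 + 0.09011·e^(−0.04·11.8)) = 1.0935
sugar = (2.6 − 1.0935)·4.0·21.5

129.5547 g


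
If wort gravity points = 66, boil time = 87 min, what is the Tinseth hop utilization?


U = 1.65·0.000125^(GP/1000) · (1 − e^(−0.04·t))/4.15
bigness = 1.65·0.000125^(66/1000) = 0.9118
boil_factor = (1 − e^(−0.04·87))/4.15 = 0.2335
U = 0.9118 · 0.2335

0.2129


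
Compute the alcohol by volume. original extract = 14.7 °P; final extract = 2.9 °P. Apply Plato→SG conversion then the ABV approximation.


SG = 259/(259 − P);  ABV = (OG − FG)·131.25
OG = 259/(259 − 14.7) = 1.0602
FG = 259/(259 − 2.9) = 1.0113
ABV = (1.0602 − 1.0113)·131.25

6.4113 % ABV


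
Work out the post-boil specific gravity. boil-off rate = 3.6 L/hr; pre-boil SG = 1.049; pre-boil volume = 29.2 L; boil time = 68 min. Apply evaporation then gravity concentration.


V_post = V_pre − rate·(t/60);  SG_post = 1 + (SG_pre−1)·V_pre/V_post
V_post = 29.2 − 3.6·(68/60) = 25.1200
SG_post = 1 + (1.049 − 1)·29.2/25.1200

1.0570


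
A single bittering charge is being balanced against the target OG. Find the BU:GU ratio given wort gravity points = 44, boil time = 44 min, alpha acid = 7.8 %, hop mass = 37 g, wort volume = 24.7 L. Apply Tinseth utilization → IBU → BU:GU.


U = 1.65·0.000125^(GP/1000)·(1−e^(−0.04t))/4.15;  IBU = (α/100)·m·U·1000/V;  BU:GU = IBU/GP
U = 1.65·0.000125^(44/1000)·(1−e^(−0.04·44))/4.15 = 0.2217
IBU = (7.8/100)·37·0.2217·1000/24.7 = 25.9004
BU:GU = 25.9004/44

0.5886


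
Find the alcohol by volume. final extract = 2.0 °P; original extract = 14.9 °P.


SG = 259/(259 − P);  ABV = (OG − FG)·131.25
OG = 259/(259 − 14.9) = 1.0610
FG = 259/(259 − 2.0) = 1.0078
ABV = (1.0610 − 1.0078)·131.25

6.9902 % ABV


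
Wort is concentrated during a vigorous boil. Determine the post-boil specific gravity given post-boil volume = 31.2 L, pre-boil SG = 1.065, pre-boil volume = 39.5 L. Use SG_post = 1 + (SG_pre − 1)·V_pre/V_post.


pts_pre = (1.065 − 1)·1000 = 65.0000
pts_post = 65.0000·39.5/31.2 = 82.2917
SG_post = 1 + 82.2917/1000

1.0823


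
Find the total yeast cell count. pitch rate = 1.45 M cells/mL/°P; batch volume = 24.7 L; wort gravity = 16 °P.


cells (billions) = rate · V_L · °P
cells = 1.45 · 24.7 · 16

573.0400 billion cells


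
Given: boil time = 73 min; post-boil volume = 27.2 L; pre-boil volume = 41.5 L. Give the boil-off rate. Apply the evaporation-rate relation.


rate = (V_pre − V_post) / (t_min/60)
rate = (41.5 − 27.2) / (73/60)

11.7534 L/hr


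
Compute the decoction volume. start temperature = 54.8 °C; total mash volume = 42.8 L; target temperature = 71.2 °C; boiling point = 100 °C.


V_dec = V_total·(T_target − T_start)/(T_boil − T_start)
V_dec = 42.8·(71.2 − 54.8)/(100 − 54.8)

15.5292 L


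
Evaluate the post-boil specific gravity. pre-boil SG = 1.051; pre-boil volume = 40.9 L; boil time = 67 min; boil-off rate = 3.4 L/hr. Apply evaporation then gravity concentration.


V_post = V_pre − rate·(t/60);  SG_post = 1 + (SG_pre−1)·V_pre/V_post
V_post = 40.9 − 3.4·(67/60) = 37.1033
SG_post = 1 + (1.051 − 1)·40.9/37.1033

1.0562


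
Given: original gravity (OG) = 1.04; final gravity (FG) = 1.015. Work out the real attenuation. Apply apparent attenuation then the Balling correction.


AA = (OG−FG)/(OG−1)·100;  RA = AA·0.8192
AA = (1.04 − 1.015)/(1.04 − 1)·100 = 62.5000
RA = 62.5000·0.8192

51.2000 %


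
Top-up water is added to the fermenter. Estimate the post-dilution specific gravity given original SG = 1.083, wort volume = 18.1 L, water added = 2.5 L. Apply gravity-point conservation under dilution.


SG_new = 1 + (SG_old − 1)·V_old/(V_old + V_water)
pts = (1.083 − 1)·1000·18.1/(18.1 + 2.5) = 72.9272
SG_new = 1 + 72.9272/1000

1.0729


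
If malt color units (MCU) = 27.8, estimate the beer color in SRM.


SRM = 1.4922 · MCU^0.6859
SRM = 1.4922 · 27.8^0.6859

14.5981 SRM


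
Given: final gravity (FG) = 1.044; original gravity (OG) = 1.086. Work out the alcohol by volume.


ABV = (OG − FG) · 131.25
ABV = (1.086 − 1.044) · 131.25

5.5125 % ABV


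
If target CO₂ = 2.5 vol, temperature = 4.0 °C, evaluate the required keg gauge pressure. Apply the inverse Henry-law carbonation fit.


psi = vols/(0.01821 + 0.09011·e^(−0.04·T)) − 14.695
psi = 2.5/(0.01821 + 0.09011·e^(−0.04·4.0)) − 14.695

11.6217 psi


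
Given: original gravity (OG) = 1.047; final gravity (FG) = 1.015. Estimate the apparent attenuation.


AA = (OG − FG)/(OG − 1) · 100
AA = (1.047 − 1.015)/(1.047 − 1) · 100

68.0851 %


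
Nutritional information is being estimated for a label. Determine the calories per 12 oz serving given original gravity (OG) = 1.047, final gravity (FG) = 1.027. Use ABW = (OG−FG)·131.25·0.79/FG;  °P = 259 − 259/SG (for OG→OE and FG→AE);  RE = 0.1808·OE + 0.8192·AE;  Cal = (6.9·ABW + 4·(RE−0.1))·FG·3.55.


ABW = (1.047 − 1.027)·131.25·0.79/1.027 = 2.0192
OE = 259 − 259/1.047 = 11.6266 °P
AE = 259 − 259/1.027 = 6.8092 °P
RE = 0.1808·11.6266 + 0.8192·6.8092 = 7.6801 °P
Cal = (6.9·2.0192 + 4·(7.6801−0.1))·1.027·3.55

161.3407 kcal


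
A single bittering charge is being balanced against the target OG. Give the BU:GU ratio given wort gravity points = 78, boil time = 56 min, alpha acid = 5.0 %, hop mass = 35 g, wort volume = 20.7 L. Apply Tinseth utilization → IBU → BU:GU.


U = 1.65·0.000125^(GP/1000)·(1−e^(−0.04t))/4.15;  IBU = (α/100)·m·U·1000/V;  BU:GU = IBU/GP
U = 1.65·0.000125^(78/1000)·(1−e^(−0.04·56))/4.15 = 0.1762
IBU = (5.0/100)·35·0.1762·1000/20.7 = 14.8997
BU:GU = 14.8997/78

0.1910


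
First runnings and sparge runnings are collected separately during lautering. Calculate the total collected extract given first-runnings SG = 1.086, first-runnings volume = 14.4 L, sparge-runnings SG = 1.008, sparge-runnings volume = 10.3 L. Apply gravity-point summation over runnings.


total = Σ (SG_i − 1)·1000·V_i
first = (1.086 − 1)·1000·14.4 = 1238.4000
sparge = (1.008 − 1)·1000·10.3 = 82.4000
total = 1238.4000 + 82.4000

1320.8000 gravity·L


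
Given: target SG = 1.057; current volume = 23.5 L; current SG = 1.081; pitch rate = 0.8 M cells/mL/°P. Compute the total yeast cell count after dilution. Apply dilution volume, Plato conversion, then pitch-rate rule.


V_w = V·((SG_c−1)/(SG_t−1)−1);  °P = 259 − 259/SG_t;  cells = rate·(V+V_w)·°P
V_w = 23.5·((1.081−1)/(1.057−1)−1) = 9.8947
V_final = 23.5 + 9.8947 = 33.3947
°P = 259 − 259/1.057 = 13.9669
cells = 0.8·33.3947·13.9669

373.1364 billion cells


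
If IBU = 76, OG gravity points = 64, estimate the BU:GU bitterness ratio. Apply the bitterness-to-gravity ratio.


BU:GU = IBU / OG_points
BU:GU = 76 / 64

1.1875


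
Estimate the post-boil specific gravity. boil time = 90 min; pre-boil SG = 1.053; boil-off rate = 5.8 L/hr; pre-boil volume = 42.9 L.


V_post = V_pre − rate·(t/60);  SG_post = 1 + (SG_pre−1)·V_pre/V_post
V_post = 42.9 − 5.8·(90/60) = 34.2000
SG_post = 1 + (1.053 − 1)·42.9/34.2000

1.0665


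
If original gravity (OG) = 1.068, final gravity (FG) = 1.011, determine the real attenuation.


AA = (OG−FG)/(OG−1)·100;  RA = AA·0.8192
AA = (1.068 − 1.011)/(1.068 − 1)·100 = 83.8235
RA = 83.8235·0.8192

68.6682 %


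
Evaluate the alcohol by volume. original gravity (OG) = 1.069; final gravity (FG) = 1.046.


ABV = (OG − FG) · 131.25
ABV = (1.069 − 1.046) · 131.25

3.0187 % ABV


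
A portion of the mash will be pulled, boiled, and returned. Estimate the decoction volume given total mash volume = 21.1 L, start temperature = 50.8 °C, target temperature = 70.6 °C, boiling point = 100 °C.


V_dec = V_total·(T_target − T_start)/(T_boil − T_start)
V_dec = 21.1·(70.6 − 50.8)/(100 − 50.8)

8.4915 L


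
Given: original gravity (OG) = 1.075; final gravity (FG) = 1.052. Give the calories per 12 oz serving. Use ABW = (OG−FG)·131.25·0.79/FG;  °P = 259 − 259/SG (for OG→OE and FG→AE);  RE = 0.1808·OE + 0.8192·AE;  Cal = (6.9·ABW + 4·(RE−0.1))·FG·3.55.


ABW = (1.075 − 1.052)·131.25·0.79/1.052 = 2.2669
OE = 259 − 259/1.075 = 18.0698 °P
AE = 259 − 259/1.052 = 12.8023 °P
RE = 0.1808·18.0698 + 0.8192·12.8023 = 13.7546 °P
Cal = (6.9·2.2669 + 4·(13.7546−0.1))·1.052·3.55

262.3945 kcal


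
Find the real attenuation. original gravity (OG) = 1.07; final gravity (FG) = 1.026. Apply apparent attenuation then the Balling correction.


AA = (OG−FG)/(OG−1)·100;  RA = AA·0.8192
AA = (1.07 − 1.026)/(1.07 − 1)·100 = 62.8571
RA = 62.8571·0.8192

51.4926 %


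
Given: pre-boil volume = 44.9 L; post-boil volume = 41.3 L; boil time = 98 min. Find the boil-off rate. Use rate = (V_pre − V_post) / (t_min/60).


rate = (44.9 − 41.3) / (98/60)

2.2041 L/hr


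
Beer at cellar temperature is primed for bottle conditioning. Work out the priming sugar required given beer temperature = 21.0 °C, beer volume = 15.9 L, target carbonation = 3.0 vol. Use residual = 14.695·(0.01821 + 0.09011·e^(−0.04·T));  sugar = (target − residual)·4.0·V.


residual = 14.695·(0.01821 + 0.09011·e^(−0.04·21.0)) = 0.8393
sugar = (3.0 − 0.8393)·4.0·15.9

137.4235 g


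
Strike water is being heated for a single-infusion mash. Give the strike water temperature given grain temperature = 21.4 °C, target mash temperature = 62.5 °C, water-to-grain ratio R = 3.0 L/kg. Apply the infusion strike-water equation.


T_strike = (0.41/R)·(T_mash − T_grain) + T_mash
T_strike = (0.41/3.0)·(62.5 − 21.4) + 62.5

68.1170 °C


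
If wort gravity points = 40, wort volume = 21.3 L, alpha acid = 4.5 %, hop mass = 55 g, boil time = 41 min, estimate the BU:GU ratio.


U = 1.65·0.000125^(GP/1000)·(1−e^(−0.04t))/4.15;  IBU = (α/100)·m·U·1000/V;  BU:GU = IBU/GP
U = 1.65·0.000125^(40/1000)·(1−e^(−0.04·41))/4.15 = 0.2237
IBU = (4.5/100)·55·0.2237·1000/21.3 = 25.9928
BU:GU = 25.9928/40

0.6498


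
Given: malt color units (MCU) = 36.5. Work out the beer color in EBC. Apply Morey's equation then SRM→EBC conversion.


SRM = 1.4922·MCU^0.6859;  EBC = SRM·1.97
SRM = 1.4922·36.5^0.6859 = 17.5956
EBC = 17.5956·1.97

34.6633 EBC


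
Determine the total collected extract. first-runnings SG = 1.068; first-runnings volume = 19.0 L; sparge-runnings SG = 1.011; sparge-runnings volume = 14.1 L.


total = Σ (SG_i − 1)·1000·V_i
first = (1.068 − 1)·1000·19.0 = 1292.0000
sparge = (1.011 − 1)·1000·14.1 = 155.1000
total = 1292.0000 + 155.1000

1447.1000 gravity·L


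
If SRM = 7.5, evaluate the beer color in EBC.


EBC = SRM · 1.97
EBC = 7.5 · 1.97

14.7750 EBC


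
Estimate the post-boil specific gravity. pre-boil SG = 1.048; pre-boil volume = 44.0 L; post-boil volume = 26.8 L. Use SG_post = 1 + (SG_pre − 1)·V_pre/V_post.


pts_pre = (1.048 − 1)·1000 = 48.0000
pts_post = 48.0000·44.0/26.8 = 78.8060
SG_post = 1 + 78.8060/1000

1.0788


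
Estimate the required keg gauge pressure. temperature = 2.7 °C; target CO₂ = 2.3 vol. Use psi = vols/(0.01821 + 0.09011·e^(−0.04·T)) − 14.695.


psi = 2.3/(0.01821 + 0.09011·e^(−0.04·2.7)) − 14.695

8.5150 psi


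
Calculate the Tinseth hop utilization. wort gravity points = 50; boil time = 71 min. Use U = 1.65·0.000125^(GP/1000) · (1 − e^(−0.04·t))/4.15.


bigness = 1.65·0.000125^(50/1000) = 1.0528
boil_factor = (1 − e^(−0.04·71))/4.15 = 0.2269
U = 1.0528 · 0.2269

0.2389


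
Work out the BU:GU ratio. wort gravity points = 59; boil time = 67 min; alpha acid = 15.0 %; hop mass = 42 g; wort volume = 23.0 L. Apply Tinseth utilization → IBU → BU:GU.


U = 1.65·0.000125^(GP/1000)·(1−e^(−0.04t))/4.15;  IBU = (α/100)·m·U·1000/V;  BU:GU = IBU/GP
U = 1.65·0.000125^(59/1000)·(1−e^(−0.04·67))/4.15 = 0.2179
IBU = (15.0/100)·42·0.2179·1000/23.0 = 59.6925
BU:GU = 59.6925/59

1.0117


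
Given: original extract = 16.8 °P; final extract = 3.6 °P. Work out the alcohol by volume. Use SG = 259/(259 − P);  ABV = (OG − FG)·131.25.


OG = 259/(259 − 16.8) = 1.0694
FG = 259/(259 − 3.6) = 1.0141
ABV = (1.0694 − 1.0141)·131.25

7.2540 % ABV


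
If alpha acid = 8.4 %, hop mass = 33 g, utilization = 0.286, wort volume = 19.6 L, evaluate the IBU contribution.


IBU = (α/100)·mass·U·1000 / V
IBU = (8.4/100)·33·0.286·1000 / 19.6

40.4486 IBU


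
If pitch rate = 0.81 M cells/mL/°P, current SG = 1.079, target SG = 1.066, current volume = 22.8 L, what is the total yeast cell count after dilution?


V_w = V·((SG_c−1)/(SG_t−1)−1);  °P = 259 − 259/SG_t;  cells = rate·(V+V_w)·°P
V_w = 22.8·((1.079−1)/(1.066−1)−1) = 4.4909
V_final = 22.8 + 4.4909 = 27.2909
°P = 259 − 259/1.066 = 16.0356
cells = 0.81·27.2909·16.0356

354.4782 billion cells


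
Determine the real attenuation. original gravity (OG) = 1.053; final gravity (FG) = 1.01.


AA = (OG−FG)/(OG−1)·100;  RA = AA·0.8192
AA = (1.053 − 1.01)/(1.053 − 1)·100 = 81.1321
RA = 81.1321·0.8192

66.4634 %


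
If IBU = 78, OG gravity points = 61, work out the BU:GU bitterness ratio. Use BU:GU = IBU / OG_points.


BU:GU = 78 / 61

1.2787


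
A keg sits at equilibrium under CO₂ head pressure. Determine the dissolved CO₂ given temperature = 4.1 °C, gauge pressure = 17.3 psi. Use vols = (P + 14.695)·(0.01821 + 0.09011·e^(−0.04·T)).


vols = (17.3 + 14.695)·(0.01821 + 0.09011·e^(−0.04·4.1))

3.0296 volumes


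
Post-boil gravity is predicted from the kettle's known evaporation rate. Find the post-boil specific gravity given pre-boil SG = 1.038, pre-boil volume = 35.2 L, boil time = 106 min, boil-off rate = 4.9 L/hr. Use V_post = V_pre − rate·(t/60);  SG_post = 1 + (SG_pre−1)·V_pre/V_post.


V_post = 35.2 − 4.9·(106/60) = 26.5433
SG_post = 1 + (1.038 − 1)·35.2/26.5433

1.0504


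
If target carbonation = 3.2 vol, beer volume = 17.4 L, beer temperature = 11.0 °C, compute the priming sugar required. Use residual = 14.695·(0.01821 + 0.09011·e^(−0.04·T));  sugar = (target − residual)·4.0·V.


residual = 14.695·(0.01821 + 0.09011·e^(−0.04·11.0)) = 1.1204
sugar = (3.2 − 1.1204)·4.0·17.4

144.7396 g


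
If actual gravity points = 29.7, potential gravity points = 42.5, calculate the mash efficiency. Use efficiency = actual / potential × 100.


efficiency = 29.7 / 42.5 × 100

69.8824 %


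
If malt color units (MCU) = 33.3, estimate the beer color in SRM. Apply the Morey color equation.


SRM = 1.4922 · MCU^0.6859
SRM = 1.4922 · 33.3^0.6859

16.5223 SRM


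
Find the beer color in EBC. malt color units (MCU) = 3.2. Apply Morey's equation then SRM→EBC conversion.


SRM = 1.4922·MCU^0.6859;  EBC = SRM·1.97
SRM = 1.4922·3.2^0.6859 = 3.3137
EBC = 3.3137·1.97

6.5279 EBC


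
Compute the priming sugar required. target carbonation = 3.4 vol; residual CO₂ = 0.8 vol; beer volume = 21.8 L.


sugar = (target − residual)·4.0·V
sugar = (3.4 − 0.8)·4.0·21.8

226.7200 g


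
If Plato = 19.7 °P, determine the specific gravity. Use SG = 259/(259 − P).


SG = 259/(259 − 19.7)

1.0823


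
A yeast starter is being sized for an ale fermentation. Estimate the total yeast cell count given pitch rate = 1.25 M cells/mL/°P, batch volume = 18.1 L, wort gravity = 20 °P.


cells (billions) = rate · V_L · °P
cells = 1.25 · 18.1 · 20

452.5000 billion cells


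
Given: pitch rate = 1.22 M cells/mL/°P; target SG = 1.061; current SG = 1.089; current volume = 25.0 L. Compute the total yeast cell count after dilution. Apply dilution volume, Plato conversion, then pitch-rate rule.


V_w = V·((SG_c−1)/(SG_t−1)−1);  °P = 259 − 259/SG_t;  cells = rate·(V+V_w)·°P
V_w = 25.0·((1.089−1)/(1.061−1)−1) = 11.4754
V_final = 25.0 + 11.4754 = 36.4754
°P = 259 − 259/1.061 = 14.8907
cells = 1.22·36.4754·14.8907

662.6348 billion cells


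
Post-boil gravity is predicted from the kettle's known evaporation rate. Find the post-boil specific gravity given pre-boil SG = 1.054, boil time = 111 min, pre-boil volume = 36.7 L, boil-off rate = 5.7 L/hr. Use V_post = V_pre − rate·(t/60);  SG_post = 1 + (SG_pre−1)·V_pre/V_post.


V_post = 36.7 − 5.7·(111/60) = 26.1550
SG_post = 1 + (1.054 − 1)·36.7/26.1550

1.0758


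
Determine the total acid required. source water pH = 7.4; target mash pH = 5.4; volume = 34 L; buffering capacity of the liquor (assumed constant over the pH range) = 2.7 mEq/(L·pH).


acid = buffering capacity · (pH_source − pH_target) · V
acid = 2.7 · (7.4 − 5.4) · 34

183.6000 mEq


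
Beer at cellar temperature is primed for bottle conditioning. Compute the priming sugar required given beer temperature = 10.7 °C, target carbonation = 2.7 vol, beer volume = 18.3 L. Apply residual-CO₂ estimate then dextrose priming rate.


residual = 14.695·(0.01821 + 0.09011·e^(−0.04·T));  sugar = (target − residual)·4.0·V
residual = 14.695·(0.01821 + 0.09011·e^(−0.04·10.7)) = 1.1307
sugar = (2.7 − 1.1307)·4.0·18.3

114.8726 g
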